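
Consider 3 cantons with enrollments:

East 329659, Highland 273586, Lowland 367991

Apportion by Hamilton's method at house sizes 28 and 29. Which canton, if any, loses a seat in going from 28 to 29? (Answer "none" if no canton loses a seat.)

none

At 28 seats: East 9, Highland 8, Lowland 11.
At 29 seats: East 10, Highland 8, Lowland 11.
No canton's allocation decreased.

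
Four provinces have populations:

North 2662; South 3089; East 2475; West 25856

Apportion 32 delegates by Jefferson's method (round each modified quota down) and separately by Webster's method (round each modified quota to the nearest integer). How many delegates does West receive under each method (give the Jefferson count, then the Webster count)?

Jefferson: North 2, South 3, East 2, West 25.
Webster: North 3, South 3, East 2, West 24.
West gets 25 under Jefferson and 24 under Webster.

25 and 24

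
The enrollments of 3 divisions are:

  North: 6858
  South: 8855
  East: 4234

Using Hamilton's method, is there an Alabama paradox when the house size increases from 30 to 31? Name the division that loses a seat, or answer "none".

East

At 30 seats: North 10, South 13, East 7.
At 31 seats: North 11, South 14, East 6.
East drops from 7 to 6.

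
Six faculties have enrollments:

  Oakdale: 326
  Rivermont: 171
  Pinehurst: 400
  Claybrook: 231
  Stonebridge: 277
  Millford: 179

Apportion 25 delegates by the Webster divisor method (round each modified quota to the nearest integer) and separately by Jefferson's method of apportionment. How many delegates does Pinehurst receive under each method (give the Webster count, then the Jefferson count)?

Webster: Oakdale 5, Rivermont 3, Pinehurst 6, Claybrook 4, Stonebridge 4, Millford 3.
Jefferson: Oakdale 5, Rivermont 2, Pinehurst 7, Claybrook 4, Stonebridge 4, Millford 3.
Pinehurst gets 6 under Webster and 7 under Jefferson.

6 and 7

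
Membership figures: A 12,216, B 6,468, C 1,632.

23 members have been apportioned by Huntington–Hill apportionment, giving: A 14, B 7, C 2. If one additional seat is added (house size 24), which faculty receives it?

Priority for the next seat is population ÷ (√(s·(s+1))).
Priorities: A 842.984, B 864.323, C 666.261.
Highest priority: B.

B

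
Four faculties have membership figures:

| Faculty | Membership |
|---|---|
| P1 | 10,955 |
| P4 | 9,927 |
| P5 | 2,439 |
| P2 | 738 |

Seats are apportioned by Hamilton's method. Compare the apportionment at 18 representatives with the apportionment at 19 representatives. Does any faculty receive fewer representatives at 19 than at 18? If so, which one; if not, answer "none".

P2

At 18 seats: P1 8, P4 7, P5 2, P2 1.
At 19 seats: P1 9, P4 8, P5 2, P2 0.
P2 drops from 1 to 0.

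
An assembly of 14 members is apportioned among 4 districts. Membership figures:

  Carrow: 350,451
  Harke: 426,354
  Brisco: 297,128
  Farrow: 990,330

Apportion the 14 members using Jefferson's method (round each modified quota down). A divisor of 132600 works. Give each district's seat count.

With modified divisor 132600: modified quotas Carrow 2.643, Harke 3.215, Brisco 2.241, Farrow 7.469.
Rounding down: Carrow 2, Harke 3, Brisco 2, Farrow 7 (total 14).

Carrow 2; Harke 3; Brisco 2; Farrow 7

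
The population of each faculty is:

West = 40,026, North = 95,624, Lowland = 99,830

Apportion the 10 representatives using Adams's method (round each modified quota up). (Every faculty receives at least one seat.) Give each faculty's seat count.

West 2; North 4; Lowland 4

Standard divisor 235480/10 ≈ 23548; standard quotas: West 1.700, North 4.061, Lowland 4.239.
Rounding up gives 2, 5, 5 = 12 seats, so the divisor must be adjusted.
With modified divisor 28400: modified quotas West 1.409, North 3.367, Lowland 3.515.
Rounding up: West 2, North 4, Lowland 4 (total 10).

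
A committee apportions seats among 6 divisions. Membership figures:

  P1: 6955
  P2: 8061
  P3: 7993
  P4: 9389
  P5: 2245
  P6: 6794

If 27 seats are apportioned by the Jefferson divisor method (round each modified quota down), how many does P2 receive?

Standard divisor 41437/27 ≈ 1534.704; standard quotas: P1 4.532, P2 5.252, P3 5.208, P4 6.118, P5 1.463, P6 4.427.
Rounding down gives 4, 5, 5, 6, 1, 4 = 25 seats, so the divisor must be adjusted.
With modified divisor 1350: modified quotas P1 5.152, P2 5.971, P3 5.921, P4 6.955, P5 1.663, P6 5.033.
Rounding down: P1 5, P2 5, P3 5, P4 6, P5 1, P6 5 (total 27).
P2 receives 5.

5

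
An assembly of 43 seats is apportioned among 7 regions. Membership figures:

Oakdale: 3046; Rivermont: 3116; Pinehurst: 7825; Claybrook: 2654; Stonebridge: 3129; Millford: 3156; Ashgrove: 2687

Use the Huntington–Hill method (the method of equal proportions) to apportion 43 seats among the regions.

Oakdale: 5, Rivermont: 5, Pinehurst: 13, Claybrook: 5, Stonebridge: 5, Millford: 5, Ashgrove: 5

With divisor 587: modified quotas Oakdale 5.189, Rivermont 5.308, Pinehurst 13.330, Claybrook 4.521, Stonebridge 5.330, Millford 5.376, Ashgrove 4.578.
Geometric-mean thresholds: Oakdale √(5·6)=5.477, Rivermont √(5·6)=5.477, Pinehurst √(13·14)=13.491, Claybrook √(4·5)=4.472, Stonebridge √(5·6)=5.477, Millford √(5·6)=5.477, Ashgrove √(4·5)=4.472.
Each quota rounded against its threshold gives Oakdale 5, Rivermont 5, Pinehurst 13, Claybrook 5, Stonebridge 5, Millford 5, Ashgrove 5 (total 43).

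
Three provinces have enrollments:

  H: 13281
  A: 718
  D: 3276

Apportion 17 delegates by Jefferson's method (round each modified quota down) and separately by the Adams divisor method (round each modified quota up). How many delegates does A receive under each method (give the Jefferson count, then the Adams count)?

Jefferson: H 14, A 0, D 3.
Adams: H 13, A 1, D 3.
A gets 0 under Jefferson and 1 under Adams.

0 and 1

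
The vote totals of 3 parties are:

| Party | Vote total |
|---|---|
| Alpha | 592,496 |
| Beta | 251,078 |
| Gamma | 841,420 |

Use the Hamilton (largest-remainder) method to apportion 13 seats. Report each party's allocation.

Alpha: 5, Beta: 2, Gamma: 6

The standard divisor is 1684994/13 ≈ 129614.923.
Standard quotas: Alpha 4.5712, Beta 1.9371, Gamma 6.4917.
Lower quotas: Alpha 4, Beta 1, Gamma 6 (sum 11, leaving 2 seats).
Remainders in descending order: Beta 0.9371, Alpha 0.5712, Gamma 0.4917.
Largest remainders: Beta, Alpha receive the extra seats.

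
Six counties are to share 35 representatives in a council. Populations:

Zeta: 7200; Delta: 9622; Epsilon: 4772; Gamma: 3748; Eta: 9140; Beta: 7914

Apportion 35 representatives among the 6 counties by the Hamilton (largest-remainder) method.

Zeta 6; Delta 8; Epsilon 4; Gamma 3; Eta 8; Beta 6

Standard divisor: 42396 ÷ 35 ≈ 1211.314.
Standard quotas: Zeta 5.9440, Delta 7.9434, Epsilon 3.9395, Gamma 3.0942, Eta 7.5455, Beta 6.5334.
Lower quotas: Zeta 5, Delta 7, Epsilon 3, Gamma 3, Eta 7, Beta 6 (sum 31, leaving 4 seats).
Remainders in descending order: Zeta 0.9440, Delta 0.9434, Epsilon 0.9395, Eta 0.5455, Beta 0.5334, Gamma 0.0942.
The surplus seats go to Zeta, Delta, Epsilon, Eta.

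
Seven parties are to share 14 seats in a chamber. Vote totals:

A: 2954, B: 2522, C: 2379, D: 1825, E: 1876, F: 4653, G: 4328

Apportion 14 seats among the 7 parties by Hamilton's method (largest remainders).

A: 2; B: 2; C: 2; D: 1; E: 1; F: 3; G: 3

Total 20537; standard divisor 20537/14 ≈ 1466.929.
Standard quotas: A 2.014, B 1.719, C 1.622, D 1.244, E 1.279, F 3.172, G 2.950.
Lower quotas: A 2, B 1, C 1, D 1, E 1, F 3, G 2 (sum 11, leaving 3 seats).
Remainders in descending order: G 0.950, B 0.719, C 0.622, E 0.279, D 0.244, F 0.172, A 0.014.
The surplus seats go to G, B, C.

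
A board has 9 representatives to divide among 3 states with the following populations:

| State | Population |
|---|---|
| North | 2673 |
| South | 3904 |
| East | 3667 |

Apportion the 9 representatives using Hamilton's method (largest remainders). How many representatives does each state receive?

North 2, South 4, East 3

Total 10244; standard divisor 10244/9 ≈ 1138.222.
Standard quotas: North 2.348, South 3.430, East 3.222.
Lower quotas: North 2, South 3, East 3 (sum 8, leaving 1 seat).
Remainders in descending order: South 0.430, North 0.348, East 0.222.
The surplus seat goes to South.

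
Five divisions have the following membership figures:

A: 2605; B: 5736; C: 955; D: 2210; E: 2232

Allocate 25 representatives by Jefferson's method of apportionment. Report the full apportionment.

Standard divisor 13738/25 ≈ 549.52; standard quotas: A 4.741, B 10.438, C 1.738, D 4.022, E 4.062.
Rounding down gives 4, 10, 1, 4, 4 = 23 seats, so the divisor must be adjusted.
With modified divisor 500: modified quotas A 5.210, B 11.472, C 1.910, D 4.420, E 4.464.
Rounding down: A 5, B 11, C 1, D 4, E 4 (total 25).

A 5, B 11, C 1, D 4, E 4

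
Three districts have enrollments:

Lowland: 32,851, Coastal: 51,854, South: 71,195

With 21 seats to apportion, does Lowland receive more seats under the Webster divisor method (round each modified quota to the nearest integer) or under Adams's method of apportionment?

Webster: Lowland 4, Coastal 7, South 10.
Adams: Lowland 5, Coastal 7, South 9.
Lowland gets 4 under Webster and 5 under Adams.

Adams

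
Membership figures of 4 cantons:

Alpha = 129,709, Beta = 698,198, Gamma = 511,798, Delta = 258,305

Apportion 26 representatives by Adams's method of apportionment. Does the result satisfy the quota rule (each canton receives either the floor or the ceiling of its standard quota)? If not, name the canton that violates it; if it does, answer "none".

none

Standard quotas: Alpha 2.110, Beta 11.360, Gamma 8.327, Delta 4.203.
Adams allocation: Alpha 3, Beta 11, Gamma 8, Delta 4.
Every allocation lies between the lower and upper quota.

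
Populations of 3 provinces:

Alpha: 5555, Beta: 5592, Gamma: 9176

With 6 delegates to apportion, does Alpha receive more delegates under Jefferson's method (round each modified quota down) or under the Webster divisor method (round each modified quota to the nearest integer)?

Webster

Jefferson: Alpha 1, Beta 2, Gamma 3.
Webster: Alpha 2, Beta 2, Gamma 2.
Alpha gets 1 under Jefferson and 2 under Webster.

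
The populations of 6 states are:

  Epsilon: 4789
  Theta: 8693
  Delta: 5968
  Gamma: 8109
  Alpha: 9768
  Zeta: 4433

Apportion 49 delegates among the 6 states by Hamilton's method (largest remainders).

Epsilon 6, Theta 10, Delta 7, Gamma 10, Alpha 11, Zeta 5

The standard divisor is 41760/49 ≈ 852.245.
Standard quotas: Epsilon 5.6193, Theta 10.2001, Delta 7.0027, Gamma 9.5149, Alpha 11.4615, Zeta 5.2016.
Lower quotas: Epsilon 5, Theta 10, Delta 7, Gamma 9, Alpha 11, Zeta 5 (sum 47, leaving 2 seats).
Remainders in descending order: Epsilon 0.6193, Gamma 0.5149, Alpha 0.4615, Zeta 0.2016, Theta 0.2001, Delta 0.0027.
Largest remainders: Epsilon, Gamma receive the extra seats.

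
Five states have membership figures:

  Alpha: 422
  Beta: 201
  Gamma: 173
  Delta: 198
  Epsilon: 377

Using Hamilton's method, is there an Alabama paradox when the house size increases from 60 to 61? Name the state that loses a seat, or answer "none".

Gamma

At 60 seats: Alpha 18, Beta 9, Gamma 8, Delta 9, Epsilon 16.
At 61 seats: Alpha 19, Beta 9, Gamma 7, Delta 9, Epsilon 17.
Gamma drops from 8 to 7.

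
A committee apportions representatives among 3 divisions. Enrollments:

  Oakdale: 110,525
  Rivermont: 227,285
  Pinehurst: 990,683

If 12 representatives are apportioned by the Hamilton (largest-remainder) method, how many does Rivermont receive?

Standard divisor: 1328493 ÷ 12 ≈ 110707.75.
Standard quotas: Oakdale 0.9983, Rivermont 2.0530, Pinehurst 8.9486.
Lower quotas: Oakdale 0, Rivermont 2, Pinehurst 8 (sum 10, leaving 2 seats).
Remainders in descending order: Oakdale 0.9983, Pinehurst 0.9486, Rivermont 0.0530.
Largest remainders: Oakdale, Pinehurst receive the extra seats.
Rivermont receives 2.

2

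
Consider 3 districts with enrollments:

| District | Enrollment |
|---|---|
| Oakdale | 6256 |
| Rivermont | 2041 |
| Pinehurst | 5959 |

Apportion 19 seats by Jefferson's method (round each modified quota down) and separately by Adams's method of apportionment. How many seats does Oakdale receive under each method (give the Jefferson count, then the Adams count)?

Jefferson: Oakdale 9, Rivermont 2, Pinehurst 8.
Adams: Oakdale 8, Rivermont 3, Pinehurst 8.
Oakdale gets 9 under Jefferson and 8 under Adams.

9 and 8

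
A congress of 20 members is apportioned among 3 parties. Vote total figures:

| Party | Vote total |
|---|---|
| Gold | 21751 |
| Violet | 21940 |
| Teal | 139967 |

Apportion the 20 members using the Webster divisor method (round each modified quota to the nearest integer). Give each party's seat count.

Standard divisor 183658/20 ≈ 9182.9; standard quotas: Gold 2.369, Violet 2.389, Teal 15.242.
Rounding to the nearest integer gives 2, 2, 15 = 19 seats, so the divisor must be adjusted.
With modified divisor 8900: modified quotas Gold 2.444, Violet 2.465, Teal 15.727.
Rounding to the nearest integer: Gold 2, Violet 2, Teal 16 (total 20).

Gold=2; Violet=2; Teal=16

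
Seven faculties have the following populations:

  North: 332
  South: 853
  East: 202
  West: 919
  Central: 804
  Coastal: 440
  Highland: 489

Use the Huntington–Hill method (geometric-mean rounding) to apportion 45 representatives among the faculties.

With divisor 89.6: modified quotas North 3.705, South 9.520, East 2.254, West 10.257, Central 8.973, Coastal 4.911, Highland 5.458.
Geometric-mean thresholds: North √(3·4)=3.464, South √(9·10)=9.487, East √(2·3)=2.449, West √(10·11)=10.488, Central √(8·9)=8.485, Coastal √(4·5)=4.472, Highland √(5·6)=5.477.
Each quota rounded against its threshold gives North 4, South 10, East 2, West 10, Central 9, Coastal 5, Highland 5 (total 45).

North: 4; South: 10; East: 2; West: 10; Central: 9; Coastal: 5; Highland: 5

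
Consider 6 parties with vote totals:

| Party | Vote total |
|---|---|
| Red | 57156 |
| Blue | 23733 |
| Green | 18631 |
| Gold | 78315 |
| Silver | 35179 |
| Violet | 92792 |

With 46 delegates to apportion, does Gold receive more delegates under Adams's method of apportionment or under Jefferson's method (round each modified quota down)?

Jefferson

Adams: Red 9, Blue 4, Green 3, Gold 11, Silver 5, Violet 14.
Jefferson: Red 9, Blue 3, Green 3, Gold 12, Silver 5, Violet 14.
Gold gets 11 under Adams and 12 under Jefferson.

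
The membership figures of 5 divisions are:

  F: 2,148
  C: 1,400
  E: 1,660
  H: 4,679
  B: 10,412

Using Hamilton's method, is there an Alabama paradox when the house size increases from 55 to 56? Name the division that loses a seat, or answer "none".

At 55 seats: F 6, C 4, E 4, H 13, B 28.
At 56 seats: F 6, C 4, E 4, H 13, B 29.
No division's allocation decreased.

none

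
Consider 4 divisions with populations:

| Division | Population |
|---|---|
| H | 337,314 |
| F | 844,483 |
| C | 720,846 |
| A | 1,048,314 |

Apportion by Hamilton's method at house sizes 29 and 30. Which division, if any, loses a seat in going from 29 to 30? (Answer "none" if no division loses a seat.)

H

At 29 seats: H 4, F 8, C 7, A 10.
At 30 seats: H 3, F 9, C 7, A 11.
H drops from 4 to 3.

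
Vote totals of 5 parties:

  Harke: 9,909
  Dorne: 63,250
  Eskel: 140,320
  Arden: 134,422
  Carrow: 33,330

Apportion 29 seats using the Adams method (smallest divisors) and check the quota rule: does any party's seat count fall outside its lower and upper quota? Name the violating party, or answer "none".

Standard quotas: Harke 0.754, Dorne 4.811, Eskel 10.674, Arden 10.225, Carrow 2.535.
Adams allocation: Harke 1, Dorne 5, Eskel 10, Arden 10, Carrow 3.
Every allocation lies between the lower and upper quota.

none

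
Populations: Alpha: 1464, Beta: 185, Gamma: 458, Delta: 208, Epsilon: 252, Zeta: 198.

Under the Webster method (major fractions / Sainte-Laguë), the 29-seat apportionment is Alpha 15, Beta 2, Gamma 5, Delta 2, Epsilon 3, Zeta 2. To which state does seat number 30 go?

Alpha

Priority for the next seat is population ÷ (current seats + 0.5).
Priorities: Alpha 94.452, Beta 74.000, Gamma 83.273, Delta 83.200, Epsilon 72.000, Zeta 79.200.
Highest priority: Alpha.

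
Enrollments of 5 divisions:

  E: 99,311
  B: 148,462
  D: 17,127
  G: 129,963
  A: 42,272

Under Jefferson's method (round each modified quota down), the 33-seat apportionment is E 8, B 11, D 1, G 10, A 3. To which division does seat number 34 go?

Priority for the next seat is population ÷ (current seats + 1).
Priorities: E 11034.556, B 12371.833, D 8563.500, G 11814.818, A 10568.000.
Highest priority: B.

B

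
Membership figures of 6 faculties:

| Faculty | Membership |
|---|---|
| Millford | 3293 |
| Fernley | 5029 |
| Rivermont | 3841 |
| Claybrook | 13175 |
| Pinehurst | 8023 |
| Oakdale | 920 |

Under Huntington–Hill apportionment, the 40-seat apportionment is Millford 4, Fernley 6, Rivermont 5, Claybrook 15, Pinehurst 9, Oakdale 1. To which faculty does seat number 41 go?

Claybrook

Priority for the next seat is population ÷ (√(s·(s+1))).
Priorities: Millford 736.337, Fernley 775.992, Rivermont 701.267, Claybrook 850.443, Pinehurst 845.698, Oakdale 650.538.
Highest priority: Claybrook.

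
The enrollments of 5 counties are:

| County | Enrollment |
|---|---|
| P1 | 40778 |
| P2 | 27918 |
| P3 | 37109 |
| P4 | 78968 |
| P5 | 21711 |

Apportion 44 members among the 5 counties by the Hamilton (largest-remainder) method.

Standard divisor: 206484 ÷ 44 ≈ 4692.818.
Standard quotas: P1 8.6894, P2 5.9491, P3 7.9076, P4 16.8274, P5 4.6264.
Lower quotas: P1 8, P2 5, P3 7, P4 16, P5 4 (sum 40, leaving 4 seats).
Remainders in descending order: P2 0.9491, P3 0.9076, P4 0.8274, P1 0.6894, P5 0.6264.
Largest remainders: P2, P3, P4, P1 receive the extra seats.

P1 9, P2 6, P3 8, P4 17, P5 4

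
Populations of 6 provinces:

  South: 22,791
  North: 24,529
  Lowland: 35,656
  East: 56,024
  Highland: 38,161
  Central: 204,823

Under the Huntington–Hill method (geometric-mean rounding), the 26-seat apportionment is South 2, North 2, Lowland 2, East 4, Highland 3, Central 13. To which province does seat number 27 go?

Priority for the next seat is population ÷ (√(s·(s+1))).
Priorities: South 9304.387, North 10013.922, Lowland 14556.501, East 12527.347, Highland 11016.132, Central 15182.491.
Highest priority: Central.

Central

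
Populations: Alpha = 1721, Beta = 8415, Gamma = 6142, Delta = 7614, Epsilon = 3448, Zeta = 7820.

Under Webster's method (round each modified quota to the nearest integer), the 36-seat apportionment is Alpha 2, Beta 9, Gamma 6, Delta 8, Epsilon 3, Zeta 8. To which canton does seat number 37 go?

Priority for the next seat is population ÷ (current seats + 0.5).
Priorities: Alpha 688.400, Beta 885.789, Gamma 944.923, Delta 895.765, Epsilon 985.143, Zeta 920.000.
Highest priority: Epsilon.

Epsilon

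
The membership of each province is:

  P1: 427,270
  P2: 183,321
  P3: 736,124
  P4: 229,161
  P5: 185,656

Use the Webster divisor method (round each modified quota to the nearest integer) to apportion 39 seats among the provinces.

Standard divisor 1761532/39 ≈ 45167.487; standard quotas: P1 9.460, P2 4.059, P3 16.298, P4 5.074, P5 4.110.
Rounding to the nearest integer gives 9, 4, 16, 5, 4 = 38 seats, so the divisor must be adjusted.
With modified divisor 44800: modified quotas P1 9.537, P2 4.092, P3 16.431, P4 5.115, P5 4.144.
Rounding to the nearest integer: P1 10, P2 4, P3 16, P4 5, P5 4 (total 39).

P1 10, P2 4, P3 16, P4 5, P5 4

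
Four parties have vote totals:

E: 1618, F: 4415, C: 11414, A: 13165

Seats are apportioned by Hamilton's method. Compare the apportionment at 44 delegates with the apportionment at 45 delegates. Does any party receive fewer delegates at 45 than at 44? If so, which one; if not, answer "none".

none

At 44 seats: E 2, F 6, C 17, A 19.
At 45 seats: E 2, F 7, C 17, A 19.
No party's allocation decreased.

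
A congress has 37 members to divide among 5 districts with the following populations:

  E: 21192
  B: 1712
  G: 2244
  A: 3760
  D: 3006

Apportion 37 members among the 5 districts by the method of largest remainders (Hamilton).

Total 31914; standard divisor 31914/37 ≈ 862.541.
Standard quotas: E 24.5693, B 1.9848, G 2.6016, A 4.3592, D 3.4851.
Lower quotas: E 24, B 1, G 2, A 4, D 3 (sum 34, leaving 3 seats).
Remainders in descending order: B 0.9848, G 0.6016, E 0.5693, D 0.4851, A 0.3592.
Largest remainders: B, G, E receive the extra seats.

E=25, B=2, G=3, A=4, D=3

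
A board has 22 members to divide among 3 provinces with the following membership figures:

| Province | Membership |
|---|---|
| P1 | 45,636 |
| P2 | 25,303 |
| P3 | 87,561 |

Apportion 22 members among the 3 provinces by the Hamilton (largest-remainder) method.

P1 6, P2 4, P3 12

The standard divisor is 158500/22 ≈ 7204.545.
Standard quotas: P1 6.3343, P2 3.5121, P3 12.1536.
Lower quotas: P1 6, P2 3, P3 12 (sum 21, leaving 1 seat).
Remainders in descending order: P2 0.5121, P1 0.3343, P3 0.1536.
Largest remainder: P2 receives the extra seat.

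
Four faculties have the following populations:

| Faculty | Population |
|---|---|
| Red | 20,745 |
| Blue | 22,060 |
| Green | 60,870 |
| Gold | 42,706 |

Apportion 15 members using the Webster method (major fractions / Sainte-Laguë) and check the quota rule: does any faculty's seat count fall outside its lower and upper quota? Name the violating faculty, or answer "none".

Standard quotas: Red 2.126, Blue 2.261, Green 6.237, Gold 4.376.
Webster allocation: Red 2, Blue 2, Green 6, Gold 5.
Every allocation lies between the lower and upper quota.

none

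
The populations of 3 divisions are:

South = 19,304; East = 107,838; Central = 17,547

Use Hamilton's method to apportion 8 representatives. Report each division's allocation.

South=1; East=6; Central=1

The standard divisor is 144689/8 ≈ 18086.125.
Standard quotas: South 1.0673, East 5.9625, Central 0.9702.
Lower quotas: South 1, East 5, Central 0 (sum 6, leaving 2 seats).
Remainders in descending order: Central 0.9702, East 0.9625, South 0.0673.
Largest remainders: Central, East receive the extra seats.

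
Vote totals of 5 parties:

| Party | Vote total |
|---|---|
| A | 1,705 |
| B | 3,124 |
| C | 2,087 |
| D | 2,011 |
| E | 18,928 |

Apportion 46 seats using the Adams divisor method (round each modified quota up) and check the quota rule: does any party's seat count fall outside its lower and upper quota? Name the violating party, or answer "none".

Standard quotas: A 2.816, B 5.159, C 3.446, D 3.321, E 31.258.
Adams allocation: A 3, B 5, C 4, D 4, E 30.
E has quota 31.258 (lower 31, upper 32) but receives 30 — outside the quota interval.

E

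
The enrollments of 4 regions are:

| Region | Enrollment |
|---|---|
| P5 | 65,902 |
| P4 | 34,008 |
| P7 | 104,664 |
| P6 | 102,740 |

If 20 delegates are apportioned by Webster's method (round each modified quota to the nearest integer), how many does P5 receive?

4

Standard divisor 307314/20 ≈ 15365.7; standard quotas: P5 4.289, P4 2.213, P7 6.812, P6 6.686.
Rounding to the nearest integer gives P5 4, P4 2, P7 7, P6 7 — total 20, matching the house size, so no adjustment is needed.
P5 receives 4.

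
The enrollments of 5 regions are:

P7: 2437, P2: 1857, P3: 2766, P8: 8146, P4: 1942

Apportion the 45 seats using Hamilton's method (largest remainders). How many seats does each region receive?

P7: 7, P2: 5, P3: 7, P8: 21, P4: 5

Standard divisor: 17148 ÷ 45 ≈ 381.067.
Standard quotas: P7 6.3952, P2 4.8732, P3 7.2586, P8 21.3768, P4 5.0962.
Lower quotas: P7 6, P2 4, P3 7, P8 21, P4 5 (sum 43, leaving 2 seats).
Remainders in descending order: P2 0.8732, P7 0.3952, P8 0.3768, P3 0.2586, P4 0.0962.
The surplus seats go to P2, P7.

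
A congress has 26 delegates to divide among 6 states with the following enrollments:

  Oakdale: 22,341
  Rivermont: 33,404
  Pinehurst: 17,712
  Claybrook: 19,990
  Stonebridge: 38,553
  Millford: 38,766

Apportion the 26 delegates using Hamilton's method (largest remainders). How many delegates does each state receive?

Oakdale 3, Rivermont 5, Pinehurst 3, Claybrook 3, Stonebridge 6, Millford 6

Total 170766; standard divisor 170766/26 ≈ 6567.923.
Standard quotas: Oakdale 3.4015, Rivermont 5.0859, Pinehurst 2.6967, Claybrook 3.0436, Stonebridge 5.8699, Millford 5.9023.
Lower quotas: Oakdale 3, Rivermont 5, Pinehurst 2, Claybrook 3, Stonebridge 5, Millford 5 (sum 23, leaving 3 seats).
Remainders in descending order: Millford 0.9023, Stonebridge 0.8699, Pinehurst 0.6967, Oakdale 0.4015, Rivermont 0.0859, Claybrook 0.0436.
Largest remainders: Millford, Stonebridge, Pinehurst receive the extra seats.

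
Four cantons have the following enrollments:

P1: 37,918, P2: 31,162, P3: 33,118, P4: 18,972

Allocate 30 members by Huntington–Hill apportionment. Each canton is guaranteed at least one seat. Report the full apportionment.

With divisor 4081: modified quotas P1 9.291, P2 7.636, P3 8.115, P4 4.649.
Geometric-mean thresholds: P1 √(9·10)=9.487, P2 √(7·8)=7.483, P3 √(8·9)=8.485, P4 √(4·5)=4.472.
Each quota rounded against its threshold gives P1 9, P2 8, P3 8, P4 5 (total 30).

P1 9, P2 8, P3 8, P4 5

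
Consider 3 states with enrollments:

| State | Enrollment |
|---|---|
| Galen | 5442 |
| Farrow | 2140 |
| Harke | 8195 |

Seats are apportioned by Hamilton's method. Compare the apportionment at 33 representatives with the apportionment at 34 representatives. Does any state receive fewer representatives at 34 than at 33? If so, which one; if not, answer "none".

Farrow

At 33 seats: Galen 11, Farrow 5, Harke 17.
At 34 seats: Galen 12, Farrow 4, Harke 18.
Farrow drops from 5 to 4.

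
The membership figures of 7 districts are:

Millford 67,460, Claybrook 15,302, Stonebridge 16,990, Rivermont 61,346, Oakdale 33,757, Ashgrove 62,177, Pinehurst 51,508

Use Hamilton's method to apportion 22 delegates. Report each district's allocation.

The standard divisor is 308540/22 ≈ 14024.545.
Standard quotas: Millford 4.8101, Claybrook 1.0911, Stonebridge 1.2114, Rivermont 4.3742, Oakdale 2.4070, Ashgrove 4.4334, Pinehurst 3.6727.
Lower quotas: Millford 4, Claybrook 1, Stonebridge 1, Rivermont 4, Oakdale 2, Ashgrove 4, Pinehurst 3 (sum 19, leaving 3 seats).
Remainders in descending order: Millford 0.8101, Pinehurst 0.6727, Ashgrove 0.4334, Oakdale 0.4070, Rivermont 0.3742, Stonebridge 0.2114, Claybrook 0.0911.
The surplus seats go to Millford, Pinehurst, Ashgrove.

Millford=5; Claybrook=1; Stonebridge=1; Rivermont=4; Oakdale=2; Ashgrove=5; Pinehurst=4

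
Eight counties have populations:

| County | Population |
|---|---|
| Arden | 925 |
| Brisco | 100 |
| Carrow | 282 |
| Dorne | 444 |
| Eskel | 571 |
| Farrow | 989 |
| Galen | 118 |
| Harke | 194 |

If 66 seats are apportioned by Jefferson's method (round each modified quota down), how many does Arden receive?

Standard divisor 3623/66 ≈ 54.894; standard quotas: Arden 16.851, Brisco 1.822, Carrow 5.137, Dorne 8.088, Eskel 10.402, Farrow 18.017, Galen 2.150, Harke 3.534.
Rounding down gives 16, 1, 5, 8, 10, 18, 2, 3 = 63 seats, so the divisor must be adjusted.
With modified divisor 51.6: modified quotas Arden 17.926, Brisco 1.938, Carrow 5.465, Dorne 8.605, Eskel 11.066, Farrow 19.167, Galen 2.287, Harke 3.760.
Rounding down: Arden 17, Brisco 1, Carrow 5, Dorne 8, Eskel 11, Farrow 19, Galen 2, Harke 3 (total 66).
Arden receives 17.

17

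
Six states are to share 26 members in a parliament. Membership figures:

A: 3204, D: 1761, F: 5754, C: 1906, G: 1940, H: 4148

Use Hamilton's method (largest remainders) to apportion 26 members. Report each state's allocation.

A 4, D 2, F 8, C 3, G 3, H 6

The standard divisor is 18713/26 ≈ 719.731.
Standard quotas: A 4.4517, D 2.4467, F 7.9947, C 2.6482, G 2.6955, H 5.7633.
Lower quotas: A 4, D 2, F 7, C 2, G 2, H 5 (sum 22, leaving 4 seats).
Remainders in descending order: F 0.9947, H 0.7633, G 0.6955, C 0.6482, A 0.4517, D 0.4467.
Largest remainders: F, H, G, C receive the extra seats.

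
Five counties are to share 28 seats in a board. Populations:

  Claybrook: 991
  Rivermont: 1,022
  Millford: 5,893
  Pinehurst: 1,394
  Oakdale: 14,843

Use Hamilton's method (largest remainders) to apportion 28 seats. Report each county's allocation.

Claybrook 1, Rivermont 1, Millford 7, Pinehurst 2, Oakdale 17

The standard divisor is 24143/28 ≈ 862.25.
Standard quotas: Claybrook 1.1493, Rivermont 1.1853, Millford 6.8344, Pinehurst 1.6167, Oakdale 17.2143.
Lower quotas: Claybrook 1, Rivermont 1, Millford 6, Pinehurst 1, Oakdale 17 (sum 26, leaving 2 seats).
Remainders in descending order: Millford 0.8344, Pinehurst 0.6167, Oakdale 0.2143, Rivermont 0.1853, Claybrook 0.1493.
Largest remainders: Millford, Pinehurst receive the extra seats.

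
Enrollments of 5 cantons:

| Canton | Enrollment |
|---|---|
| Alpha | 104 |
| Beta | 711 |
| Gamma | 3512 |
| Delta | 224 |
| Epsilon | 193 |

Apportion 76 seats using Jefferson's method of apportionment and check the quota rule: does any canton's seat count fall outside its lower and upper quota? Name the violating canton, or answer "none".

Gamma

Standard quotas: Alpha 1.666, Beta 11.390, Gamma 56.263, Delta 3.589, Epsilon 3.092.
Jefferson allocation: Alpha 1, Beta 11, Gamma 58, Delta 3, Epsilon 3.
Gamma has quota 56.263 (lower 56, upper 57) but receives 58 — outside the quota interval.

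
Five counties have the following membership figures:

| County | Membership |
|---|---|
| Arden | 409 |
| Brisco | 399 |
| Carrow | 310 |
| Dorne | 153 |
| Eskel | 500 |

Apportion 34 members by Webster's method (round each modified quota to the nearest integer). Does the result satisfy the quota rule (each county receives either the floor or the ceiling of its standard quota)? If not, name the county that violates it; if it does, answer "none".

none

Standard quotas: Arden 7.852, Brisco 7.660, Carrow 5.951, Dorne 2.937, Eskel 9.599.
Webster allocation: Arden 8, Brisco 8, Carrow 6, Dorne 3, Eskel 9.
Every allocation lies between the lower and upper quota.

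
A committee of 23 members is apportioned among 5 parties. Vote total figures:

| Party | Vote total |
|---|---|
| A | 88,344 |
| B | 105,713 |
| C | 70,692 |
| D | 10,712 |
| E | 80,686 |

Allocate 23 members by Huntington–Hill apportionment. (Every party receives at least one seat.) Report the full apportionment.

A 6; B 7; C 4; D 1; E 5

With divisor 15968: modified quotas A 5.533, B 6.620, C 4.427, D 0.671, E 5.053.
Geometric-mean thresholds: A √(5·6)=5.477, B √(6·7)=6.481, C √(4·5)=4.472, D (min 1), E √(5·6)=5.477.
Each quota rounded against its threshold gives A 6, B 7, C 4, D 1, E 5 (total 23).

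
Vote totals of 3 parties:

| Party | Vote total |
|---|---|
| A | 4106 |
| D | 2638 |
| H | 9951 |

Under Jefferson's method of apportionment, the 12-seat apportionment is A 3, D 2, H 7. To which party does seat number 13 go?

Priority for the next seat is population ÷ (current seats + 1).
Priorities: A 1026.500, D 879.333, H 1243.875.
Highest priority: H.

H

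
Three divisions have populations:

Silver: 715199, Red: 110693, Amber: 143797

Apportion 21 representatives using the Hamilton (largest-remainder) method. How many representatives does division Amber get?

3

The standard divisor is 969689/21 ≈ 46175.667.
Standard quotas: Silver 15.4887, Red 2.3972, Amber 3.1141.
Lower quotas: Silver 15, Red 2, Amber 3 (sum 20, leaving 1 seat).
Remainders in descending order: Silver 0.4887, Red 0.3972, Amber 0.1141.
The surplus seat goes to Silver.
Amber receives 3.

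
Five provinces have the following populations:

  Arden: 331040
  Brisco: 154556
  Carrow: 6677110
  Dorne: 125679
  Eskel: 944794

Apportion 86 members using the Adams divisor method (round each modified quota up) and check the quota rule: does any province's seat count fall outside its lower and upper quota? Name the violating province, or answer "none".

Standard quotas: Arden 3.458, Brisco 1.614, Carrow 69.746, Dorne 1.313, Eskel 9.869.
Adams allocation: Arden 4, Brisco 2, Carrow 68, Dorne 2, Eskel 10.
Carrow has quota 69.746 (lower 69, upper 70) but receives 68 — outside the quota interval.

Carrow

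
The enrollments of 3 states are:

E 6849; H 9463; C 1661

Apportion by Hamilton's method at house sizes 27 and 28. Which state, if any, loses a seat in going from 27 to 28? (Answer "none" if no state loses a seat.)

At 27 seats: E 10, H 14, C 3.
At 28 seats: E 11, H 15, C 2.
C drops from 3 to 2.

C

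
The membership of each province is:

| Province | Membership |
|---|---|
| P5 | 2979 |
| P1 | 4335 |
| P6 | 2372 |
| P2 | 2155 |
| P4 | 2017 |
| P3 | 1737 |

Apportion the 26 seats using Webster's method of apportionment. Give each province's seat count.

Standard divisor 15595/26 ≈ 599.808; standard quotas: P5 4.967, P1 7.227, P6 3.955, P2 3.593, P4 3.363, P3 2.896.
Rounding to the nearest integer gives P5 5, P1 7, P6 4, P2 4, P4 3, P3 3 — total 26, matching the house size, so no adjustment is needed.

P5: 5; P1: 7; P6: 4; P2: 4; P4: 3; P3: 3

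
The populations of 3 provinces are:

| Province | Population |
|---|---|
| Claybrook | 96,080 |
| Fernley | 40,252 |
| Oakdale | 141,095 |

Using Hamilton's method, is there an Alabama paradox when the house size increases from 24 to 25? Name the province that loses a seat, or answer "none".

Fernley

At 24 seats: Claybrook 8, Fernley 4, Oakdale 12.
At 25 seats: Claybrook 9, Fernley 3, Oakdale 13.
Fernley drops from 4 to 3.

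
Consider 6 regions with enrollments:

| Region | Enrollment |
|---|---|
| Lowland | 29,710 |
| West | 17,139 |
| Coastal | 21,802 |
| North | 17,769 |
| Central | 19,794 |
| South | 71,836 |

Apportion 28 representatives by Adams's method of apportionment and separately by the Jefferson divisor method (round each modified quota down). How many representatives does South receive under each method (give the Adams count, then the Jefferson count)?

10 and 12

Adams: Lowland 5, West 3, Coastal 4, North 3, Central 3, South 10.
Jefferson: Lowland 5, West 2, Coastal 3, North 3, Central 3, South 12.
South gets 10 under Adams and 12 under Jefferson.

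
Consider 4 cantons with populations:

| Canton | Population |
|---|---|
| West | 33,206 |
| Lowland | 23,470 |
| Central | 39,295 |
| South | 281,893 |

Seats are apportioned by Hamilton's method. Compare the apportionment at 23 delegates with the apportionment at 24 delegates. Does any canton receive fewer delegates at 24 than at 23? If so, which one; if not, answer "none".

Lowland

At 23 seats: West 2, Lowland 2, Central 2, South 17.
At 24 seats: West 2, Lowland 1, Central 3, South 18.
Lowland drops from 2 to 1.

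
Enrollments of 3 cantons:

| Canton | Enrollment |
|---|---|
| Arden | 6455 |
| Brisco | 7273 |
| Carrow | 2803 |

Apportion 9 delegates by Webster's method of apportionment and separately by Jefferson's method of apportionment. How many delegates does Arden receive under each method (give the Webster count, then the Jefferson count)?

Webster: Arden 3, Brisco 4, Carrow 2.
Jefferson: Arden 4, Brisco 4, Carrow 1.
Arden gets 3 under Webster and 4 under Jefferson.

3 and 4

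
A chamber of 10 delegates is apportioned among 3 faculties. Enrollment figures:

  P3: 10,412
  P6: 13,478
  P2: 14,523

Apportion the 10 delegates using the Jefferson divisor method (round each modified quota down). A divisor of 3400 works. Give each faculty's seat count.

P3 3; P6 3; P2 4

With modified divisor 3400: modified quotas P3 3.062, P6 3.964, P2 4.271.
Rounding down: P3 3, P6 3, P2 4 (total 10).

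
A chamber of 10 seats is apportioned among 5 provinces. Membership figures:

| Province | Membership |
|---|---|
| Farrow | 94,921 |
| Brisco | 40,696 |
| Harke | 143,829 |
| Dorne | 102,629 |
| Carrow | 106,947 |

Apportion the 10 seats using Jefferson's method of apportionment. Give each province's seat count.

Farrow: 2; Brisco: 1; Harke: 3; Dorne: 2; Carrow: 2

Standard divisor 489022/10 ≈ 48902.2; standard quotas: Farrow 1.941, Brisco 0.832, Harke 2.941, Dorne 2.099, Carrow 2.187.
Rounding down gives 1, 0, 2, 2, 2 = 7 seats, so the divisor must be adjusted.
With modified divisor 38300: modified quotas Farrow 2.478, Brisco 1.063, Harke 3.755, Dorne 2.680, Carrow 2.792.
Rounding down: Farrow 2, Brisco 1, Harke 3, Dorne 2, Carrow 2 (total 10).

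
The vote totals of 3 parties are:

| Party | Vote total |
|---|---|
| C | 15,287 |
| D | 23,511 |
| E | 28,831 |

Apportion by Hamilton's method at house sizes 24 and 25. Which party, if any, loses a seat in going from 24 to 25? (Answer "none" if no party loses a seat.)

At 24 seats: C 6, D 8, E 10.
At 25 seats: C 5, D 9, E 11.
C drops from 6 to 5.

C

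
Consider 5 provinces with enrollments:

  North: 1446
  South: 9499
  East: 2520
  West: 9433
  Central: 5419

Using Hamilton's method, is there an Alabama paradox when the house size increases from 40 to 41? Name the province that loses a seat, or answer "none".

East

At 40 seats: North 2, South 13, East 4, West 13, Central 8.
At 41 seats: North 2, South 14, East 3, West 14, Central 8.
East drops from 4 to 3.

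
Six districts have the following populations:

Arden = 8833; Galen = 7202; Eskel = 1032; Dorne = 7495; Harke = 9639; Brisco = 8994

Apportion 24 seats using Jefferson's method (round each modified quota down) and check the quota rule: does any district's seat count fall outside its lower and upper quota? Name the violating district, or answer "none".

Standard quotas: Arden 4.908, Galen 4.002, Eskel 0.573, Dorne 4.164, Harke 5.356, Brisco 4.997.
Jefferson allocation: Arden 5, Galen 4, Eskel 0, Dorne 4, Harke 6, Brisco 5.
Every allocation lies between the lower and upper quota.

none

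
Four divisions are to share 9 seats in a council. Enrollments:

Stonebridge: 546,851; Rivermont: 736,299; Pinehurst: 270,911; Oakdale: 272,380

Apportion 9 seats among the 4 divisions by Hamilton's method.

Stonebridge=3, Rivermont=4, Pinehurst=1, Oakdale=1

Standard divisor: 1826441 ÷ 9 ≈ 202937.889.
Standard quotas: Stonebridge 2.6947, Rivermont 3.6282, Pinehurst 1.3349, Oakdale 1.3422.
Lower quotas: Stonebridge 2, Rivermont 3, Pinehurst 1, Oakdale 1 (sum 7, leaving 2 seats).
Remainders in descending order: Stonebridge 0.6947, Rivermont 0.6282, Oakdale 0.3422, Pinehurst 0.3349.
Largest remainders: Stonebridge, Rivermont receive the extra seats.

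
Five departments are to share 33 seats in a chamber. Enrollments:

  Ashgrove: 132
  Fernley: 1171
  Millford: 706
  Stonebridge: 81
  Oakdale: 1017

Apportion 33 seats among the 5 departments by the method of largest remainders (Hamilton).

Standard divisor: 3107 ÷ 33 ≈ 94.152.
Standard quotas: Ashgrove 1.402, Fernley 12.437, Millford 7.499, Stonebridge 0.860, Oakdale 10.802.
Lower quotas: Ashgrove 1, Fernley 12, Millford 7, Stonebridge 0, Oakdale 10 (sum 30, leaving 3 seats).
Remainders in descending order: Stonebridge 0.860, Oakdale 0.802, Millford 0.499, Fernley 0.437, Ashgrove 0.402.
The surplus seats go to Stonebridge, Oakdale, Millford.

Ashgrove 1, Fernley 12, Millford 8, Stonebridge 1, Oakdale 11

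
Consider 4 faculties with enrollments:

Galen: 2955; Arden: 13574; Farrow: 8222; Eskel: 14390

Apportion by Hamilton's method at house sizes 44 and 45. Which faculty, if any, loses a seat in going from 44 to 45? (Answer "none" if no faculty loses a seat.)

At 44 seats: Galen 4, Arden 15, Farrow 9, Eskel 16.
At 45 seats: Galen 3, Arden 16, Farrow 9, Eskel 17.
Galen drops from 4 to 3.

Galen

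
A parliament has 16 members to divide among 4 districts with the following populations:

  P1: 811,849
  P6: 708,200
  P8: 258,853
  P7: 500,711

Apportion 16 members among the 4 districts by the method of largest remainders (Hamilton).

Total 2279613; standard divisor 2279613/16 ≈ 142475.812.
Standard quotas: P1 5.6982, P6 4.9707, P8 1.8168, P7 3.5144.
Lower quotas: P1 5, P6 4, P8 1, P7 3 (sum 13, leaving 3 seats).
Remainders in descending order: P6 0.9707, P8 0.8168, P1 0.6982, P7 0.5144.
Largest remainders: P6, P8, P1 receive the extra seats.

P1: 6, P6: 5, P8: 2, P7: 3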